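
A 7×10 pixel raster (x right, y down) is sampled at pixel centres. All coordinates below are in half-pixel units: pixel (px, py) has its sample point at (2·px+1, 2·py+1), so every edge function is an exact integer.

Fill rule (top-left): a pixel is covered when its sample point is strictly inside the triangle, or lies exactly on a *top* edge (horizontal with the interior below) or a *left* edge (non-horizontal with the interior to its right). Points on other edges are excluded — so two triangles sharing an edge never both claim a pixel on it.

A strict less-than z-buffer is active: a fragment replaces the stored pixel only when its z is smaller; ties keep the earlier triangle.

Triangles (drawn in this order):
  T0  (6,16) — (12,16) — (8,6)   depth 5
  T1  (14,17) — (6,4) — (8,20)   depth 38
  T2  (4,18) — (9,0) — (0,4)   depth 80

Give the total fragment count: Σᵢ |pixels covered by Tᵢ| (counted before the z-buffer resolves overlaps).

T0:
  2·area = 60  (B↔C swapped to make it positive)
  edge (6, 16)→(8, 6): d=(2,-10) top-left  bias=+0
  edge (8, 6)→(12, 16): d=(4,10) right/bottom  bias=-1
  edge (12, 16)→(6, 16): d=(-6,0) right/bottom  bias=-1
    (4,0)@(9, 1): e=[0,-30,90] → ·  [on edge]
    (4,4)@(9, 9): e=[16,2,42] → █
    (5,4)@(11, 9): e=[36,-18,42] → ·
    (3,5)@(7, 11): e=[0,30,30] → █  [on edge]
    (5,5)@(11, 11): e=[40,-10,30] → ·
    (3,6)@(7, 13): e=[4,38,18] → █
    (5,6)@(11, 13): e=[44,-2,18] → ·
    (3,7)@(7, 15): e=[8,46,6] → █
    (5,7)@(11, 15): e=[48,6,6] → █
    (6,7)@(13, 15): e=[68,-14,6] → ·
    (3,8)@(7, 17): e=[12,54,-6] → ·
    (4,8)@(9, 17): e=[32,34,-6] → ·
  covered (8 px):
    · · · · · · ·
    · · · · · · ·
    · · · · · · ·
    · · · · · · ·
    · · · · █ · ·
    · · · █ █ · ·
    · · · █ █ · ·
    · · · █ █ █ ·
    · · · · · · ·
    · · · · · · ·
T1:
  2·area = 102  (B↔C swapped to make it positive)
  edge (14, 17)→(8, 20): d=(-6,3) right/bottom  bias=-1
  edge (8, 20)→(6, 4): d=(-2,-16) top-left  bias=+0
  edge (6, 4)→(14, 17): d=(8,13) right/bottom  bias=-1
    (3,3)@(7, 7): e=[81,10,11] → █
    (4,3)@(9, 7): e=[75,42,-15] → ·
    (3,4)@(7, 9): e=[69,6,27] → █
    (4,4)@(9, 9): e=[63,38,1] → █
    (5,4)@(11, 9): e=[57,70,-25] → ·
    (3,5)@(7, 11): e=[57,2,43] → █
    (5,5)@(11, 11): e=[45,66,-9] → ·
    (3,6)@(7, 13): e=[45,-2,59] → ·
    (4,6)@(9, 13): e=[39,30,33] → █
    (5,6)@(11, 13): e=[33,62,7] → █
    (6,6)@(13, 13): e=[27,94,-19] → ·
    (4,7)@(9, 15): e=[27,26,49] → █
  covered (13 px):
    · · · · · · ·
    · · · · · · ·
    · · · · · · ·
    · · · █ · · ·
    · · · █ █ · ·
    · · · █ █ · ·
    · · · · █ █ ·
    · · · · █ █ ·
    · · · · █ █ █
    · · · · █ · ·
T2:
  2·area = 142  (B↔C swapped to make it positive)
  edge (4, 18)→(0, 4): d=(-4,-14) top-left  bias=+0
  edge (0, 4)→(9, 0): d=(9,-4) top-left  bias=+0
  edge (9, 0)→(4, 18): d=(-5,18) right/bottom  bias=-1
    (3,0)@(7, 1): e=[110,1,31] → █
    (4,0)@(9, 1): e=[138,9,-5] → ·
    (1,1)@(3, 3): e=[46,3,93] → █
    (2,1)@(5, 3): e=[74,11,57] → █
    (4,1)@(9, 3): e=[130,27,-15] → ·
    (0,2)@(1, 5): e=[10,13,119] → █
    (4,2)@(9, 5): e=[122,45,-25] → ·
    (0,3)@(1, 7): e=[2,31,109] → █
    (4,3)@(9, 7): e=[114,63,-35] → ·
    (0,4)@(1, 9): e=[-6,49,99] → ·
    (1,4)@(3, 9): e=[22,57,63] → █
    (3,4)@(7, 9): e=[78,73,-9] → ·
  covered (18 px):
    · · · █ · · ·
    · █ █ █ · · ·
    █ █ █ █ · · ·
    █ █ █ █ · · ·
    · █ █ · · · ·
    · █ █ · · · ·
    · █ █ · · · ·
    · · · · · · ·
    · · · · · · ·
    · · · · · · ·

Answer: 39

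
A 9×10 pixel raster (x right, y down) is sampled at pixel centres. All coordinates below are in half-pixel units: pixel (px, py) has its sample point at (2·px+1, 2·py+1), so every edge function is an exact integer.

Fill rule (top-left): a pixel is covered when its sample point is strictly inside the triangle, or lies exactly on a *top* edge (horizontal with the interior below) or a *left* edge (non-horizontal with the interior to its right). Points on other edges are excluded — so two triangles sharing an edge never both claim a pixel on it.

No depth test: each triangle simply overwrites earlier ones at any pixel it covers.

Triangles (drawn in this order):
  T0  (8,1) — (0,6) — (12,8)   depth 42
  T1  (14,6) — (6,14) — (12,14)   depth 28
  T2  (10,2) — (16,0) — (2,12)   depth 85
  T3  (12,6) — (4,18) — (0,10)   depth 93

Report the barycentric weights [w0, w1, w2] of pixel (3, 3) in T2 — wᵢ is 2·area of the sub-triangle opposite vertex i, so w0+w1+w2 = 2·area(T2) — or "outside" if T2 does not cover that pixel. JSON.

T0:
  2·area = 76  (B↔C swapped to make it positive)
  edge (8, 1)→(12, 8): d=(4,7) right/bottom  bias=-1
  edge (12, 8)→(0, 6): d=(-12,-2) top-left  bias=+0
  edge (0, 6)→(8, 1): d=(8,-5) top-left  bias=+0
    (2,1)@(5, 3): e=[29,46,1] → #
    (3,1)@(7, 3): e=[15,50,11] → #
    (4,1)@(9, 3): e=[1,54,21] → #
    (5,1)@(11, 3): e=[-13,58,31] → ·
    (1,2)@(3, 5): e=[51,18,7] → #
    (5,2)@(11, 5): e=[-5,34,47] → ·
    (1,3)@(3, 7): e=[59,-6,23] → ·
    (2,3)@(5, 7): e=[45,-2,33] → ·
    (3,3)@(7, 7): e=[31,2,43] → #
    (5,3)@(11, 7): e=[3,10,63] → #
    (6,3)@(13, 7): e=[-11,14,73] → ·
    (3,4)@(7, 9): e=[39,-22,59] → ·
  covered (10 px):
    · · · · · · · · ·
    · · # # # · · · ·
    · # # # # · · · ·
    · · · # # # · · ·
    · · · · · · · · ·
    · · · · · · · · ·
    · · · · · · · · ·
    · · · · · · · · ·
    · · · · · · · · ·
    · · · · · · · · ·
T1:
  2·area = 48  (B↔C swapped to make it positive)
  edge (14, 6)→(12, 14): d=(-2,8) right/bottom  bias=-1
  edge (12, 14)→(6, 14): d=(-6,0) right/bottom  bias=-1
  edge (6, 14)→(14, 6): d=(8,-8) top-left  bias=+0
    (8,1)@(17, 3): e=[-18,66,0] → ·  [on edge]
    (7,2)@(15, 5): e=[-6,54,0] → ·  [on edge]
    (6,3)@(13, 7): e=[6,42,0] → #  [on edge]
    (7,3)@(15, 7): e=[-10,42,16] → ·
    (5,4)@(11, 9): e=[18,30,0] → #  [on edge]
    (7,4)@(15, 9): e=[-14,30,32] → ·
    (4,5)@(9, 11): e=[30,18,0] → #  [on edge]
    (6,5)@(13, 11): e=[-2,18,32] → ·
    (3,6)@(7, 13): e=[42,6,0] → #  [on edge]
    (6,6)@(13, 13): e=[-6,6,48] → ·
    (2,7)@(5, 15): e=[54,-6,0] → ·  [on edge]
    (3,7)@(7, 15): e=[38,-6,16] → ·
    (1,8)@(3, 17): e=[66,-18,0] → ·  [on edge]
    (0,9)@(1, 19): e=[78,-30,0] → ·  [on edge]
  covered (8 px):
    · · · · · · · · ·
    · · · · · · · · ·
    · · · · · · · · ·
    · · · · · · # · ·
    · · · · · # # · ·
    · · · · # # · · ·
    · · · # # # · · ·
    · · · · · · · · ·
    · · · · · · · · ·
    · · · · · · · · ·
T2:
  2·area = 44
  edge (10, 2)→(16, 0): d=(6,-2) top-left  bias=+0
  edge (16, 0)→(2, 12): d=(-14,12) right/bottom  bias=-1
  edge (2, 12)→(10, 2): d=(8,-10) top-left  bias=+0
    (6,0)@(13, 1): e=[0,22,22] → #  [on edge]
    (7,0)@(15, 1): e=[4,-2,42] → ·
    (3,1)@(7, 3): e=[0,66,-22] → ·  [on edge]
    (5,1)@(11, 3): e=[8,18,18] → #
    (6,1)@(13, 3): e=[12,-6,38] → ·
    (0,2)@(1, 5): e=[0,110,-66] → ·  [on edge]
    (4,2)@(9, 5): e=[16,14,14] → #
    (5,2)@(11, 5): e=[20,-10,34] → ·
    (3,3)@(7, 7): e=[24,10,10] → #
    (4,3)@(9, 7): e=[28,-14,30] → ·
    (2,4)@(5, 9): e=[32,6,6] → #
    (3,4)@(7, 9): e=[36,-18,26] → ·
  covered (6 px):
    · · · · · · # · ·
    · · · · · # · · ·
    · · · · # · · · ·
    · · · # · · · · ·
    · · # · · · · · ·
    · # · · · · · · ·
    · · · · · · · · ·
    · · · · · · · · ·
    · · · · · · · · ·
    · · · · · · · · ·
T3:
  2·area = 112
  edge (12, 6)→(4, 18): d=(-8,12) right/bottom  bias=-1
  edge (4, 18)→(0, 10): d=(-4,-8) top-left  bias=+0
  edge (0, 10)→(12, 6): d=(12,-4) top-left  bias=+0
    (7,2)@(15, 5): e=[-28,140,0] → ·  [on edge]
    (4,3)@(9, 7): e=[28,84,0] → #  [on edge]
    (5,3)@(11, 7): e=[4,100,8] → #
    (6,3)@(13, 7): e=[-20,116,16] → ·
    (1,4)@(3, 9): e=[84,28,0] → #  [on edge]
    (2,4)@(5, 9): e=[60,44,8] → #
    (3,4)@(7, 9): e=[36,60,16] → #
    (5,4)@(11, 9): e=[-12,92,32] → ·
    (0,5)@(1, 11): e=[92,4,16] → #
    (4,5)@(9, 11): e=[-4,68,48] → ·
    (0,6)@(1, 13): e=[76,-4,40] → ·
    (1,6)@(3, 13): e=[52,12,48] → #
  covered (15 px):
    · · · · · · · · ·
    · · · · · · · · ·
    · · · · · · · · ·
    · · · · # # · · ·
    · # # # # · · · ·
    # # # # · · · · ·
    · # # # · · · · ·
    · # # · · · · · ·
    · · · · · · · · ·
    · · · · · · · · ·

Result: [10,10,24]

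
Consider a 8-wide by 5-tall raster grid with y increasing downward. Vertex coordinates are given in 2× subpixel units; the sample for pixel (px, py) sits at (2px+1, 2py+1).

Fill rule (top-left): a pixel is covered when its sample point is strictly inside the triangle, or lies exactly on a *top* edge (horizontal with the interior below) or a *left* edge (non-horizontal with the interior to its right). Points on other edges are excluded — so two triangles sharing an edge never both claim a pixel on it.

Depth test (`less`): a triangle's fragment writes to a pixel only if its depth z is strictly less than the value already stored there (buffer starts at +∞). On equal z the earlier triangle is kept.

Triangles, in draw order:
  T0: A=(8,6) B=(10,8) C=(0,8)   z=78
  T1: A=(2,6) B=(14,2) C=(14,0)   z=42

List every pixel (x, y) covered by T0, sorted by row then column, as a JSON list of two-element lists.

T0:
  2·area = 20
  edge (8, 6)→(10, 8): d=(2,2) right/bottom  bias=-1
  edge (10, 8)→(0, 8): d=(-10,0) right/bottom  bias=-1
  edge (0, 8)→(8, 6): d=(8,-2) top-left  bias=+0
    (1,0)@(3, 1): e=[0,70,-50] → ·  [on edge]
    (2,1)@(5, 3): e=[0,50,-30] → ·  [on edge]
    (3,2)@(7, 5): e=[0,30,-10] → ·  [on edge]
    (2,3)@(5, 7): e=[8,10,2] → █
    (3,3)@(7, 7): e=[4,10,6] → █
    (4,3)@(9, 7): e=[0,10,10] → ·  [on edge]
    (2,4)@(5, 9): e=[12,-10,18] → ·
    (3,4)@(7, 9): e=[8,-10,22] → ·
    (5,4)@(11, 9): e=[0,-10,30] → ·  [on edge]
  covered (2 px):
    · · · · · · · ·
    · · · · · · · ·
    · · · · · · · ·
    · · █ █ · · · ·
    · · · · · · · ·
T1:
  2·area = 24  (B↔C swapped to make it positive)
  edge (2, 6)→(14, 0): d=(12,-6) top-left  bias=+0
  edge (14, 0)→(14, 2): d=(0,2) right/bottom  bias=-1
  edge (14, 2)→(2, 6): d=(-12,4) right/bottom  bias=-1
    (6,0)@(13, 1): e=[6,2,16] → █
    (7,0)@(15, 1): e=[18,-2,8] → ·
    (4,1)@(9, 3): e=[6,10,8] → █
    (5,1)@(11, 3): e=[18,6,0] → ·  [on edge]
    (6,1)@(13, 3): e=[30,2,-8] → ·
    (2,2)@(5, 5): e=[6,18,0] → ·  [on edge]
    (4,2)@(9, 5): e=[30,10,-16] → ·
  covered (2 px):
    · · · · · · █ ·
    · · · · █ · · ·
    · · · · · · · ·
    · · · · · · · ·
    · · · · · · · ·

Final: [[2,3],[3,3]]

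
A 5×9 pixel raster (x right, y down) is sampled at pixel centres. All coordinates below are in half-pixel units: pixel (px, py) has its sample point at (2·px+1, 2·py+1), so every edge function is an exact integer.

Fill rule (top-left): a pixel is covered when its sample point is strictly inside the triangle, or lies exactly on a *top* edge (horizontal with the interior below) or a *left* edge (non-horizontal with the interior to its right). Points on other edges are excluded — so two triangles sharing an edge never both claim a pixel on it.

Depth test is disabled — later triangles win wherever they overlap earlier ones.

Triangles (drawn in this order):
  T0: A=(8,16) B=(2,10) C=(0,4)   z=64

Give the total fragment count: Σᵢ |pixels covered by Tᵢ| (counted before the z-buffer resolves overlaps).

T0:
  2·area = 24
  edge (8, 16)→(2, 10): d=(-6,-6) top-left  bias=+0
  edge (2, 10)→(0, 4): d=(-2,-6) top-left  bias=+0
  edge (0, 4)→(8, 16): d=(8,12) right/bottom  bias=-1
    (0,3)@(1, 7): e=[12,0,12] → #  [on edge]
    (1,3)@(3, 7): e=[24,12,-12] → ·
    (0,4)@(1, 9): e=[0,-4,28] → ·  [on edge]
    (1,4)@(3, 9): e=[12,8,4] → #
    (2,4)@(5, 9): e=[24,20,-20] → ·
    (1,5)@(3, 11): e=[0,4,20] → #  [on edge]
    (2,5)@(5, 11): e=[12,16,-4] → ·
    (1,6)@(3, 13): e=[-12,0,36] → ·  [on edge]
    (2,6)@(5, 13): e=[0,12,12] → #  [on edge]
    (3,6)@(7, 13): e=[12,24,-12] → ·
    (2,7)@(5, 15): e=[-12,8,28] → ·
    (3,7)@(7, 15): e=[0,20,4] → #  [on edge]
    (4,8)@(9, 17): e=[0,28,-4] → ·  [on edge]
  covered (5 px):
    · · · · ·
    · · · · ·
    · · · · ·
    # · · · ·
    · # · · ·
    · # · · ·
    · · # · ·
    · · · # ·
    · · · · ·

Answer: 5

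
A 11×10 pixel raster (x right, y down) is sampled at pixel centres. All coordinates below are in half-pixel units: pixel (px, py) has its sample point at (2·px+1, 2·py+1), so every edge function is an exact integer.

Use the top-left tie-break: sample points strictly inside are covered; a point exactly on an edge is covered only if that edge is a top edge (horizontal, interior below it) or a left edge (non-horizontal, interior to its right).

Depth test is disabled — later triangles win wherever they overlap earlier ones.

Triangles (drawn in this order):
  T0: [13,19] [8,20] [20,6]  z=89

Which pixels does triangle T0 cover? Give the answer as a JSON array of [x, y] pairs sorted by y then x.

T0:
  2·area = 58
  edge (13, 19)→(8, 20): d=(-5,1) right/bottom  bias=-1
  edge (8, 20)→(20, 6): d=(12,-14) top-left  bias=+0
  edge (20, 6)→(13, 19): d=(-7,13) right/bottom  bias=-1
    (8,5)@(17, 11): e=[36,18,4] → X
    (9,5)@(19, 11): e=[34,46,-22] → .
    (7,6)@(15, 13): e=[28,14,16] → X
    (8,6)@(17, 13): e=[26,42,-10] → .
    (6,7)@(13, 15): e=[20,10,28] → X
    (8,7)@(17, 15): e=[16,66,-24] → .
    (5,8)@(11, 17): e=[12,6,40] → X
    (7,8)@(15, 17): e=[8,62,-12] → .
    (4,9)@(9, 19): e=[4,2,52] → X
    (6,9)@(13, 19): e=[0,58,0] → .  [on edge]
  covered (8 px):
    . . . . . . . . . . .
    . . . . . . . . . . .
    . . . . . . . . . . .
    . . . . . . . . . . .
    . . . . . . . . . . .
    . . . . . . . . X . .
    . . . . . . . X . . .
    . . . . . . X X . . .
    . . . . . X X . . . .
    . . . . X X . . . . .

Final: [[8,5],[7,6],[6,7],[7,7],[5,8],[6,8],[4,9],[5,9]]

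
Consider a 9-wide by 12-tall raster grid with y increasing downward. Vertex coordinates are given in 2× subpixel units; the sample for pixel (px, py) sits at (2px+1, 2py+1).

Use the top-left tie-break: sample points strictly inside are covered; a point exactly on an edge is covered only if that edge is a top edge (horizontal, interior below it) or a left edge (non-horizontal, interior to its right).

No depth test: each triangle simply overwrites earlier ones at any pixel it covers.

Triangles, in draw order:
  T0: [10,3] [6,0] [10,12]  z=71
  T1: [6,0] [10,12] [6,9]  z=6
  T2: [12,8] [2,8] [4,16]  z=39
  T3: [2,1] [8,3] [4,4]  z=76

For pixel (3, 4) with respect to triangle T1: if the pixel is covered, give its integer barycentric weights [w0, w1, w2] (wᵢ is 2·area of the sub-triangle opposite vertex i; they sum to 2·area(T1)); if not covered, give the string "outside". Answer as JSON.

T0:
  2·area = 36  (B↔C swapped to make it positive)
  edge (10, 3)→(10, 12): d=(0,9) right/bottom  bias=-1
  edge (10, 12)→(6, 0): d=(-4,-12) top-left  bias=+0
  edge (6, 0)→(10, 3): d=(4,3) right/bottom  bias=-1
    (3,0)@(7, 1): e=[27,8,1] → X
    (4,0)@(9, 1): e=[9,32,-5] → .
    (3,1)@(7, 3): e=[27,0,9] → X  [on edge]
    (4,1)@(9, 3): e=[9,24,3] → X
    (5,1)@(11, 3): e=[-9,48,-3] → .
    (3,2)@(7, 5): e=[27,-8,17] → .
    (4,2)@(9, 5): e=[9,16,11] → X
    (5,2)@(11, 5): e=[-9,40,5] → .
    (4,3)@(9, 7): e=[9,8,19] → X
    (5,3)@(11, 7): e=[-9,32,13] → .
    (4,4)@(9, 9): e=[9,0,27] → X  [on edge]
    (5,4)@(11, 9): e=[-9,24,21] → .
    (5,7)@(11, 15): e=[-9,0,45] → .  [on edge]
    (6,10)@(13, 21): e=[-27,0,63] → .  [on edge]
  covered (6 px):
    . . . X . . . . .
    . . . X X . . . .
    . . . . X . . . .
    . . . . X . . . .
    . . . . X . . . .
    . . . . . . . . .
    . . . . . . . . .
    . . . . . . . . .
    . . . . . . . . .
    . . . . . . . . .
    . . . . . . . . .
    . . . . . . . . .
T1:
  2·area = 36
  edge (6, 0)→(10, 12): d=(4,12) right/bottom  bias=-1
  edge (10, 12)→(6, 9): d=(-4,-3) top-left  bias=+0
  edge (6, 9)→(6, 0): d=(0,-9) top-left  bias=+0
    (3,1)@(7, 3): e=[0,27,9] → .  [on edge]
    (3,2)@(7, 5): e=[8,19,9] → X
    (4,2)@(9, 5): e=[-16,25,27] → .
    (3,3)@(7, 7): e=[16,11,9] → X
    (4,3)@(9, 7): e=[-8,17,27] → .
    (3,4)@(7, 9): e=[24,3,9] → X
    (4,4)@(9, 9): e=[0,9,27] → .  [on edge]
    (3,5)@(7, 11): e=[32,-5,9] → .
    (4,5)@(9, 11): e=[8,1,27] → X
    (5,5)@(11, 11): e=[-16,7,45] → .
    (4,6)@(9, 13): e=[16,-7,27] → .
    (5,7)@(11, 15): e=[0,-9,45] → .  [on edge]
    (6,10)@(13, 21): e=[0,-27,63] → .  [on edge]
  covered (4 px):
    . . . . . . . . .
    . . . . . . . . .
    . . . X . . . . .
    . . . X . . . . .
    . . . X . . . . .
    . . . . X . . . .
    . . . . . . . . .
    . . . . . . . . .
    . . . . . . . . .
    . . . . . . . . .
    . . . . . . . . .
    . . . . . . . . .
T2:
  2·area = 80  (B↔C swapped to make it positive)
  edge (12, 8)→(4, 16): d=(-8,8) right/bottom  bias=-1
  edge (4, 16)→(2, 8): d=(-2,-8) top-left  bias=+0
  edge (2, 8)→(12, 8): d=(10,0) top-left  bias=+0
    (8,1)@(17, 3): e=[0,130,-50] → .  [on edge]
    (7,2)@(15, 5): e=[0,110,-30] → .  [on edge]
    (6,3)@(13, 7): e=[0,90,-10] → .  [on edge]
    (1,4)@(3, 9): e=[64,6,10] → X
    (2,4)@(5, 9): e=[48,22,10] → X
    (3,4)@(7, 9): e=[32,38,10] → X
    (4,4)@(9, 9): e=[16,54,10] → X
    (5,4)@(11, 9): e=[0,70,10] → .  [on edge]
    (1,5)@(3, 11): e=[48,2,30] → X
    (4,5)@(9, 11): e=[0,50,30] → .  [on edge]
    (1,6)@(3, 13): e=[32,-2,50] → .
    (2,6)@(5, 13): e=[16,14,50] → X
    (3,6)@(7, 13): e=[0,30,50] → .  [on edge]
    (2,7)@(5, 15): e=[0,10,70] → .  [on edge]
    (1,8)@(3, 17): e=[0,-10,90] → .  [on edge]
    (0,9)@(1, 19): e=[0,-30,110] → .  [on edge]
  covered (8 px):
    . . . . . . . . .
    . . . . . . . . .
    . . . . . . . . .
    . . . . . . . . .
    . X X X X . . . .
    . X X X . . . . .
    . . X . . . . . .
    . . . . . . . . .
    . . . . . . . . .
    . . . . . . . . .
    . . . . . . . . .
    . . . . . . . . .
T3:
  2·area = 14
  edge (2, 1)→(8, 3): d=(6,2) right/bottom  bias=-1
  edge (8, 3)→(4, 4): d=(-4,1) right/bottom  bias=-1
  edge (4, 4)→(2, 1): d=(-2,-3) top-left  bias=+0
    (2,1)@(5, 3): e=[6,3,5] → X
    (3,1)@(7, 3): e=[2,1,11] → X
    (4,1)@(9, 3): e=[-2,-1,17] → .
    (2,2)@(5, 5): e=[18,-5,1] → .
    (3,2)@(7, 5): e=[14,-7,7] → .
  covered (2 px):
    . . . . . . . . .
    . . X X . . . . .
    . . . . . . . . .
    . . . . . . . . .
    . . . . . . . . .
    . . . . . . . . .
    . . . . . . . . .
    . . . . . . . . .
    . . . . . . . . .
    . . . . . . . . .
    . . . . . . . . .
    . . . . . . . . .

Final: [3,9,24]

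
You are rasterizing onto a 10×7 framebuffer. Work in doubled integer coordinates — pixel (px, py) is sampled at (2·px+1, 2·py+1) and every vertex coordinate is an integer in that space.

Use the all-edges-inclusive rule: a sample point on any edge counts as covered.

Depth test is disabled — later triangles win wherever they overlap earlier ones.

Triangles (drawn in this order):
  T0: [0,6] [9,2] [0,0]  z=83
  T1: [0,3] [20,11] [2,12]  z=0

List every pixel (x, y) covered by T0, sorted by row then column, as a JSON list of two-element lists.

T0:
  2·area = 54  (B↔C swapped to make it positive)
  edge (0, 6)→(0, 0): d=(0,-6) inclusive
  edge (0, 0)→(9, 2): d=(9,2) inclusive
  edge (9, 2)→(0, 6): d=(-9,4) inclusive
    (0,0)@(1, 1): e=[6,7,41] → #
    (1,0)@(3, 1): e=[18,3,33] → #
    (2,0)@(5, 1): e=[30,-1,25] → ·
    (0,1)@(1, 3): e=[6,25,23] → #
    (2,1)@(5, 3): e=[30,17,7] → #
    (3,1)@(7, 3): e=[42,13,-1] → ·
    (0,2)@(1, 5): e=[6,43,5] → #
    (1,2)@(3, 5): e=[18,39,-3] → ·
    (2,2)@(5, 5): e=[30,35,-11] → ·
    (0,3)@(1, 7): e=[6,61,-13] → ·
  covered (6 px):
    # # · · · · · · · ·
    # # # · · · · · · ·
    # · · · · · · · · ·
    · · · · · · · · · ·
    · · · · · · · · · ·
    · · · · · · · · · ·
    · · · · · · · · · ·
T1:
  2·area = 164
  edge (0, 3)→(20, 11): d=(20,8) inclusive
  edge (20, 11)→(2, 12): d=(-18,1) inclusive
  edge (2, 12)→(0, 3): d=(-2,-9) inclusive
    (0,2)@(1, 5): e=[32,127,5] → #
    (1,2)@(3, 5): e=[16,125,23] → #
    (2,2)@(5, 5): e=[0,123,41] → #  [on edge]
    (3,2)@(7, 5): e=[-16,121,59] → ·
    (0,3)@(1, 7): e=[72,91,1] → #
    (3,3)@(7, 7): e=[24,85,55] → #
    (4,3)@(9, 7): e=[8,83,73] → #
    (5,3)@(11, 7): e=[-8,81,91] → ·
    (0,4)@(1, 9): e=[112,55,-3] → ·
    (1,4)@(3, 9): e=[96,53,15] → #
    (5,4)@(11, 9): e=[32,45,87] → #
    (6,4)@(13, 9): e=[16,43,105] → #
    (7,4)@(15, 9): e=[0,41,123] → #  [on edge]
  covered (24 px):
    · · · · · · · · · ·
    · · · · · · · · · ·
    # # # · · · · · · ·
    # # # # # · · · · ·
    · # # # # # # # · ·
    · # # # # # # # # #
    · · · · · · · · · ·

Result: [[0,0],[1,0],[0,1],[1,1],[2,1],[0,2]]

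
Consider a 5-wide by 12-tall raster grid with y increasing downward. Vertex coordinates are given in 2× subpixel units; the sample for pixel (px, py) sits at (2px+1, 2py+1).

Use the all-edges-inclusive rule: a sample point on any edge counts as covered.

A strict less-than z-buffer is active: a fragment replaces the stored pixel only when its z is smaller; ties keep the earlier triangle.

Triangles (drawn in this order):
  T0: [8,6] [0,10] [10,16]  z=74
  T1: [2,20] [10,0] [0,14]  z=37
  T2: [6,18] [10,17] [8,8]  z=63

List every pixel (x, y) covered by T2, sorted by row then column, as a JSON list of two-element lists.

T0:
  2·area = 88  (B↔C swapped to make it positive)
  edge (8, 6)→(10, 16): d=(2,10) inclusive
  edge (10, 16)→(0, 10): d=(-10,-6) inclusive
  edge (0, 10)→(8, 6): d=(8,-4) inclusive
    (3,0)@(7, 1): e=[0,132,-44] → .  [on edge]
    (3,3)@(7, 7): e=[12,72,4] → X
    (4,3)@(9, 7): e=[-8,84,12] → .
    (1,4)@(3, 9): e=[56,28,4] → X
    (2,4)@(5, 9): e=[36,40,12] → X
    (4,4)@(9, 9): e=[-4,64,28] → .
    (1,5)@(3, 11): e=[60,8,20] → X
    (4,5)@(9, 11): e=[0,44,44] → X  [on edge]
    (1,6)@(3, 13): e=[64,-12,36] → .
    (2,6)@(5, 13): e=[44,0,44] → X  [on edge]
    (2,7)@(5, 15): e=[48,-20,60] → .
    (3,7)@(7, 15): e=[28,-8,68] → .
  covered (12 px):
    . . . . .
    . . . . .
    . . . . .
    . . . X .
    . X X X .
    . X X X X
    . . X X X
    . . . . X
    . . . . .
    . . . . .
    . . . . .
    . . . . .
T1:
  2·area = 88  (B↔C swapped to make it positive)
  edge (2, 20)→(0, 14): d=(-2,-6) inclusive
  edge (0, 14)→(10, 0): d=(10,-14) inclusive
  edge (10, 0)→(2, 20): d=(-8,20) inclusive
    (3,2)@(7, 5): e=[60,8,20] → X
    (4,2)@(9, 5): e=[72,36,-20] → .
    (2,3)@(5, 7): e=[44,0,44] → X  [on edge]
    (4,3)@(9, 7): e=[68,56,-36] → .
    (2,4)@(5, 9): e=[40,20,28] → X
    (3,4)@(7, 9): e=[52,48,-12] → .
    (1,5)@(3, 11): e=[24,12,52] → X
    (3,5)@(7, 11): e=[48,68,-28] → .
    (0,6)@(1, 13): e=[8,4,76] → X
    (2,6)@(5, 13): e=[32,60,-4] → .
    (0,7)@(1, 15): e=[4,24,60] → X
    (2,7)@(5, 15): e=[28,80,-20] → .
    (0,8)@(1, 17): e=[0,44,44] → X  [on edge]
    (1,11)@(3, 23): e=[0,132,-44] → .  [on edge]
  covered (12 px):
    . . . . .
    . . . . .
    . . . X .
    . . X X .
    . . X . .
    . X X . .
    X X . . .
    X X . . .
    X X . . .
    . . . . .
    . . . . .
    . . . . .
T2:
  2·area = 38  (B↔C swapped to make it positive)
  edge (6, 18)→(8, 8): d=(2,-10) inclusive
  edge (8, 8)→(10, 17): d=(2,9) inclusive
  edge (10, 17)→(6, 18): d=(-4,1) inclusive
    (4,1)@(9, 3): e=[0,-19,57] → .  [on edge]
    (3,6)@(7, 13): e=[0,19,19] → X  [on edge]
    (4,6)@(9, 13): e=[20,1,17] → X
    (3,7)@(7, 15): e=[4,23,11] → X
    (3,8)@(7, 17): e=[8,27,3] → X
    (3,9)@(7, 19): e=[12,31,-5] → .
    (4,9)@(9, 19): e=[32,13,-7] → .
    (2,11)@(5, 23): e=[0,57,-19] → .  [on edge]
  covered (6 px):
    . . . . .
    . . . . .
    . . . . .
    . . . . .
    . . . . .
    . . . . .
    . . . X X
    . . . X X
    . . . X X
    . . . . .
    . . . . .
    . . . . .

Answer: [[3,6],[4,6],[3,7],[4,7],[3,8],[4,8]]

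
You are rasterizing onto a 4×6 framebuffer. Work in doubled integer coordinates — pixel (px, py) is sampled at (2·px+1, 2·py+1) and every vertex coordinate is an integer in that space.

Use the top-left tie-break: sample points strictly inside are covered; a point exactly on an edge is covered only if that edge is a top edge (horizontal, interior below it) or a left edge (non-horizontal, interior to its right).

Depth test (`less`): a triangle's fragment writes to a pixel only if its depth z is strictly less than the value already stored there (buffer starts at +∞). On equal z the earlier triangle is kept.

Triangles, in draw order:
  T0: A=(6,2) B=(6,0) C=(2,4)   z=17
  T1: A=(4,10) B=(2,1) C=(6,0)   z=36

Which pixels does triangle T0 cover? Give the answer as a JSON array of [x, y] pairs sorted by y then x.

T0:
  2·area = 8  (B↔C swapped to make it positive)
  edge (6, 2)→(2, 4): d=(-4,2) right/bottom  bias=-1
  edge (2, 4)→(6, 0): d=(4,-4) top-left  bias=+0
  edge (6, 0)→(6, 2): d=(0,2) right/bottom  bias=-1
    (2,0)@(5, 1): e=[6,0,2] → #  [on edge]
    (3,0)@(7, 1): e=[2,8,-2] → ·
    (1,1)@(3, 3): e=[2,0,6] → #  [on edge]
    (2,1)@(5, 3): e=[-2,8,2] → ·
    (0,2)@(1, 5): e=[-2,0,10] → ·  [on edge]
    (1,2)@(3, 5): e=[-6,8,6] → ·
  covered (2 px):
    · · # ·
    · # · ·
    · · · ·
    · · · ·
    · · · ·
    · · · ·
T1:
  2·area = 38
  edge (4, 10)→(2, 1): d=(-2,-9) top-left  bias=+0
  edge (2, 1)→(6, 0): d=(4,-1) top-left  bias=+0
  edge (6, 0)→(4, 10): d=(-2,10) right/bottom  bias=-1
    (1,0)@(3, 1): e=[9,1,28] → #
    (2,0)@(5, 1): e=[27,3,8] → #
    (3,0)@(7, 1): e=[45,5,-12] → ·
    (1,1)@(3, 3): e=[5,9,24] → #
    (3,1)@(7, 3): e=[41,13,-16] → ·
    (1,2)@(3, 5): e=[1,17,20] → #
    (2,2)@(5, 5): e=[19,19,0] → ·  [on edge]
    (1,3)@(3, 7): e=[-3,25,16] → ·
  covered (5 px):
    · # # ·
    · # # ·
    · # · ·
    · · · ·
    · · · ·
    · · · ·

Result: [[2,0],[1,1]]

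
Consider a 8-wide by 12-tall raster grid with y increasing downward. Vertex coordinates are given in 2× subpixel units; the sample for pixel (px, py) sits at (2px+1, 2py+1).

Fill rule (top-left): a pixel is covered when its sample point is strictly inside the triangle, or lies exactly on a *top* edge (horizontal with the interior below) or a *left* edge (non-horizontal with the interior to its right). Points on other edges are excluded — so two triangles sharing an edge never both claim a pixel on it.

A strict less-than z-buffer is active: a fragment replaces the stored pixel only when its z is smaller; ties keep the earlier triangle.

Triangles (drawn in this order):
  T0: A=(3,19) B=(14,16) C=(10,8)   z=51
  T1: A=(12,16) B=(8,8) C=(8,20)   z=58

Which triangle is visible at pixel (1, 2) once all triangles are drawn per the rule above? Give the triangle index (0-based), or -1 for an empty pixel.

T0:
  2·area = 100  (B↔C swapped to make it positive)
  edge (3, 19)→(10, 8): d=(7,-11) top-left  bias=+0
  edge (10, 8)→(14, 16): d=(4,8) right/bottom  bias=-1
  edge (14, 16)→(3, 19): d=(-11,3) right/bottom  bias=-1
    (4,5)@(9, 11): e=[10,20,70] → #
    (5,5)@(11, 11): e=[32,4,64] → #
    (6,5)@(13, 11): e=[54,-12,58] → ·
    (3,6)@(7, 13): e=[2,44,54] → #
    (6,6)@(13, 13): e=[68,-4,36] → ·
    (3,7)@(7, 15): e=[16,52,32] → #
    (6,7)@(13, 15): e=[82,4,14] → #
    (7,7)@(15, 15): e=[104,-12,8] → ·
    (2,8)@(5, 17): e=[8,76,16] → #
    (5,8)@(11, 17): e=[74,28,-2] → ·
    (6,8)@(13, 17): e=[96,12,-8] → ·
    (1,9)@(3, 19): e=[0,100,0] → ·  [on edge]
  covered (12 px):
    · · · · · · · ·
    · · · · · · · ·
    · · · · · · · ·
    · · · · · · · ·
    · · · · · · · ·
    · · · · # # · ·
    · · · # # # · ·
    · · · # # # # ·
    · · # # # · · ·
    · · · · · · · ·
    · · · · · · · ·
    · · · · · · · ·
T1:
  2·area = 48  (B↔C swapped to make it positive)
  edge (12, 16)→(8, 20): d=(-4,4) right/bottom  bias=-1
  edge (8, 20)→(8, 8): d=(0,-12) top-left  bias=+0
  edge (8, 8)→(12, 16): d=(4,8) right/bottom  bias=-1
    (4,5)@(9, 11): e=[32,12,4] → #
    (5,5)@(11, 11): e=[24,36,-12] → ·
    (4,6)@(9, 13): e=[24,12,12] → #
    (5,6)@(11, 13): e=[16,36,-4] → ·
    (7,6)@(15, 13): e=[0,84,-36] → ·  [on edge]
    (4,7)@(9, 15): e=[16,12,20] → #
    (5,7)@(11, 15): e=[8,36,4] → #
    (6,7)@(13, 15): e=[0,60,-12] → ·  [on edge]
    (4,8)@(9, 17): e=[8,12,28] → #
    (5,8)@(11, 17): e=[0,36,12] → ·  [on edge]
    (4,9)@(9, 19): e=[0,12,36] → ·  [on edge]
    (3,10)@(7, 21): e=[0,-12,60] → ·  [on edge]
    (2,11)@(5, 23): e=[0,-36,84] → ·  [on edge]
  covered (5 px):
    · · · · · · · ·
    · · · · · · · ·
    · · · · · · · ·
    · · · · · · · ·
    · · · · · · · ·
    · · · · # · · ·
    · · · · # · · ·
    · · · · # # · ·
    · · · · # · · ·
    · · · · · · · ·
    · · · · · · · ·
    · · · · · · · ·

Z-buffer (winner per pixel, '.' = empty):
  . . . . . . . .
  . . . . . . . .
  . . . . . . . .
  . . . . . . . .
  . . . . . . . .
  . . . . 0 0 . .
  . . . 0 0 0 . .
  . . . 0 0 0 0 .
  . . 0 0 0 . . .
  . . . . . . . .
  . . . . . . . .
  . . . . . . . .

Final: -1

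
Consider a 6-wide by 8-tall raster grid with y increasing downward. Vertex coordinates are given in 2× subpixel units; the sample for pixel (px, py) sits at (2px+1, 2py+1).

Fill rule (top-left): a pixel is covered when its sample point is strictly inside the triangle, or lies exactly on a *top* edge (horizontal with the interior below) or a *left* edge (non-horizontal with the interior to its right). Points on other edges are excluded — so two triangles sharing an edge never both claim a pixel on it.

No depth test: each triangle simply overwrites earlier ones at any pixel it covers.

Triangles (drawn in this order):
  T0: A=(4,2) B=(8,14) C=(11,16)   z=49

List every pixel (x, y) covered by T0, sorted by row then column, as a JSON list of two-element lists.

T0:
  2·area = 28  (B↔C swapped to make it positive)
  edge (4, 2)→(11, 16): d=(7,14) right/bottom  bias=-1
  edge (11, 16)→(8, 14): d=(-3,-2) top-left  bias=+0
  edge (8, 14)→(4, 2): d=(-4,-12) top-left  bias=+0
    (2,2)@(5, 5): e=[7,21,0] → X  [on edge]
    (3,2)@(7, 5): e=[-21,25,24] → .
    (2,3)@(5, 7): e=[21,15,-8] → .
    (3,4)@(7, 9): e=[7,13,8] → X
    (4,4)@(9, 9): e=[-21,17,32] → .
    (3,5)@(7, 11): e=[21,7,0] → X  [on edge]
    (4,5)@(9, 11): e=[-7,11,24] → .
    (3,6)@(7, 13): e=[35,1,-8] → .
    (4,6)@(9, 13): e=[7,5,16] → X
    (5,6)@(11, 13): e=[-21,9,40] → .
    (4,7)@(9, 15): e=[21,-1,8] → .
  covered (4 px):
    . . . . . .
    . . . . . .
    . . X . . .
    . . . . . .
    . . . X . .
    . . . X . .
    . . . . X .
    . . . . . .

Result: [[2,2],[3,4],[3,5],[4,6]]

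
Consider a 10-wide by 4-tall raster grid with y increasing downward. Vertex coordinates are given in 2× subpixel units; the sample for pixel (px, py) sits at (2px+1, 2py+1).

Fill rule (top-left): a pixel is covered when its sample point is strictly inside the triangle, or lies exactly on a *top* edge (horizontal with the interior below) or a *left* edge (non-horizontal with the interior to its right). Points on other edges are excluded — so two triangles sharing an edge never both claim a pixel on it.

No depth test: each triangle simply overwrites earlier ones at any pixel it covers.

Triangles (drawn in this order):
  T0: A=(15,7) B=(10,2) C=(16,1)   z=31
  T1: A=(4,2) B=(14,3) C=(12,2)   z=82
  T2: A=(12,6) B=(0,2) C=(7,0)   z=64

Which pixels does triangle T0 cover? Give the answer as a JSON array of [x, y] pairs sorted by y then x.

T0:
  2·area = 35
  edge (15, 7)→(10, 2): d=(-5,-5) top-left  bias=+0
  edge (10, 2)→(16, 1): d=(6,-1) top-left  bias=+0
  edge (16, 1)→(15, 7): d=(-1,6) right/bottom  bias=-1
    (4,0)@(9, 1): e=[0,-7,42] → ·  [on edge]
    (5,1)@(11, 3): e=[0,7,28] → #  [on edge]
    (6,1)@(13, 3): e=[10,9,16] → #
    (7,1)@(15, 3): e=[20,11,4] → #
    (8,1)@(17, 3): e=[30,13,-8] → ·
    (5,2)@(11, 5): e=[-10,19,26] → ·
    (6,2)@(13, 5): e=[0,21,14] → #  [on edge]
    (8,2)@(17, 5): e=[20,25,-10] → ·
    (6,3)@(13, 7): e=[-10,33,12] → ·
    (7,3)@(15, 7): e=[0,35,0] → ·  [on edge]
  covered (5 px):
    · · · · · · · · · ·
    · · · · · # # # · ·
    · · · · · · # # · ·
    · · · · · · · · · ·
T1:
  2·area = 8  (B↔C swapped to make it positive)
  edge (4, 2)→(12, 2): d=(8,0) top-left  bias=+0
  edge (12, 2)→(14, 3): d=(2,1) right/bottom  bias=-1
  edge (14, 3)→(4, 2): d=(-10,-1) top-left  bias=+0
  covered (0 px):
    · · · · · · · · · ·
    · · · · · · · · · ·
    · · · · · · · · · ·
    · · · · · · · · · ·
T2:
  2·area = 52
  edge (12, 6)→(0, 2): d=(-12,-4) top-left  bias=+0
  edge (0, 2)→(7, 0): d=(7,-2) top-left  bias=+0
  edge (7, 0)→(12, 6): d=(5,6) right/bottom  bias=-1
    (2,0)@(5, 1): e=[32,3,17] → #
    (3,0)@(7, 1): e=[40,7,5] → #
    (4,0)@(9, 1): e=[48,11,-7] → ·
    (1,1)@(3, 3): e=[0,13,39] → #  [on edge]
    (4,1)@(9, 3): e=[24,25,3] → #
    (5,1)@(11, 3): e=[32,29,-9] → ·
    (1,2)@(3, 5): e=[-24,27,49] → ·
    (2,2)@(5, 5): e=[-16,31,37] → ·
    (3,2)@(7, 5): e=[-8,35,25] → ·
    (4,2)@(9, 5): e=[0,39,13] → #  [on edge]
    (5,2)@(11, 5): e=[8,43,1] → #
    (6,2)@(13, 5): e=[16,47,-11] → ·
    (7,3)@(15, 7): e=[0,65,-13] → ·  [on edge]
  covered (8 px):
    · · # # · · · · · ·
    · # # # # · · · · ·
    · · · · # # · · · ·
    · · · · · · · · · ·

Result: [[5,1],[6,1],[7,1],[6,2],[7,2]]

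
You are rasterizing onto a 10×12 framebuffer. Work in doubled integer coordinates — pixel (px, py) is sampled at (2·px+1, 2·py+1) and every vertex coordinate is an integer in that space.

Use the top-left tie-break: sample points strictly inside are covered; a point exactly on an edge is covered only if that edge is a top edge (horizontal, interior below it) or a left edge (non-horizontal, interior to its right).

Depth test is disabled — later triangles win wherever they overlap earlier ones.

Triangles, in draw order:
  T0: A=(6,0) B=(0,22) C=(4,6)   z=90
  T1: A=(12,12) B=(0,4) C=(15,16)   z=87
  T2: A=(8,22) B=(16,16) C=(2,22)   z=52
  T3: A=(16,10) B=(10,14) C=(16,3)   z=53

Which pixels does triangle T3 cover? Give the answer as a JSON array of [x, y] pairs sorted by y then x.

T0:
  2·area = 8
  edge (6, 0)→(0, 22): d=(-6,22) right/bottom  bias=-1
  edge (0, 22)→(4, 6): d=(4,-16) top-left  bias=+0
  edge (4, 6)→(6, 0): d=(2,-6) top-left  bias=+0
    (2,1)@(5, 3): e=[4,4,0] → #  [on edge]
    (3,1)@(7, 3): e=[-40,36,12] → ·
    (2,2)@(5, 5): e=[-8,12,4] → ·
    (1,4)@(3, 9): e=[12,-4,0] → ·  [on edge]
    (1,5)@(3, 11): e=[0,4,4] → ·  [on edge]
    (0,7)@(1, 15): e=[20,-12,0] → ·  [on edge]
  covered (1 px):
    · · · · · · · · · ·
    · · # · · · · · · ·
    · · · · · · · · · ·
    · · · · · · · · · ·
    · · · · · · · · · ·
    · · · · · · · · · ·
    · · · · · · · · · ·
    · · · · · · · · · ·
    · · · · · · · · · ·
    · · · · · · · · · ·
    · · · · · · · · · ·
    · · · · · · · · · ·
T1:
  2·area = 24  (B↔C swapped to make it positive)
  edge (12, 12)→(15, 16): d=(3,4) right/bottom  bias=-1
  edge (15, 16)→(0, 4): d=(-15,-12) top-left  bias=+0
  edge (0, 4)→(12, 12): d=(12,8) right/bottom  bias=-1
    (3,4)@(7, 9): e=[11,9,4] → #
    (4,4)@(9, 9): e=[3,33,-12] → ·
    (3,5)@(7, 11): e=[17,-21,28] → ·
    (4,5)@(9, 11): e=[9,3,12] → #
    (5,5)@(11, 11): e=[1,27,-4] → ·
    (4,6)@(9, 13): e=[15,-27,36] → ·
  covered (2 px):
    · · · · · · · · · ·
    · · · · · · · · · ·
    · · · · · · · · · ·
    · · · · · · · · · ·
    · · · # · · · · · ·
    · · · · # · · · · ·
    · · · · · · · · · ·
    · · · · · · · · · ·
    · · · · · · · · · ·
    · · · · · · · · · ·
    · · · · · · · · · ·
    · · · · · · · · · ·
T2:
  2·area = 36  (B↔C swapped to make it positive)
  edge (8, 22)→(2, 22): d=(-6,0) right/bottom  bias=-1
  edge (2, 22)→(16, 16): d=(14,-6) top-left  bias=+0
  edge (16, 16)→(8, 22): d=(-8,6) right/bottom  bias=-1
    (4,9)@(9, 19): e=[18,0,18] → #  [on edge]
    (5,9)@(11, 19): e=[18,12,6] → #
    (6,9)@(13, 19): e=[18,24,-6] → ·
    (2,10)@(5, 21): e=[6,4,26] → #
    (3,10)@(7, 21): e=[6,16,14] → #
    (5,10)@(11, 21): e=[6,40,-10] → ·
    (2,11)@(5, 23): e=[-6,32,10] → ·
    (3,11)@(7, 23): e=[-6,44,-2] → ·
    (4,11)@(9, 23): e=[-6,56,-14] → ·
  covered (5 px):
    · · · · · · · · · ·
    · · · · · · · · · ·
    · · · · · · · · · ·
    · · · · · · · · · ·
    · · · · · · · · · ·
    · · · · · · · · · ·
    · · · · · · · · · ·
    · · · · · · · · · ·
    · · · · · · · · · ·
    · · · · # # · · · ·
    · · # # # · · · · ·
    · · · · · · · · · ·
T3:
  2·area = 42
  edge (16, 10)→(10, 14): d=(-6,4) right/bottom  bias=-1
  edge (10, 14)→(16, 3): d=(6,-11) top-left  bias=+0
  edge (16, 3)→(16, 10): d=(0,7) right/bottom  bias=-1
    (7,2)@(15, 5): e=[34,1,7] → #
    (8,2)@(17, 5): e=[26,23,-7] → ·
    (7,3)@(15, 7): e=[22,13,7] → #
    (8,3)@(17, 7): e=[14,35,-7] → ·
    (6,4)@(13, 9): e=[18,3,21] → #
    (8,4)@(17, 9): e=[2,47,-7] → ·
    (6,5)@(13, 11): e=[6,15,21] → #
    (7,5)@(15, 11): e=[-2,37,7] → ·
    (5,6)@(11, 13): e=[2,5,35] → #
    (6,6)@(13, 13): e=[-6,27,21] → ·
    (5,7)@(11, 15): e=[-10,17,35] → ·
  covered (6 px):
    · · · · · · · · · ·
    · · · · · · · · · ·
    · · · · · · · # · ·
    · · · · · · · # · ·
    · · · · · · # # · ·
    · · · · · · # · · ·
    · · · · · # · · · ·
    · · · · · · · · · ·
    · · · · · · · · · ·
    · · · · · · · · · ·
    · · · · · · · · · ·
    · · · · · · · · · ·

Answer: [[7,2],[7,3],[6,4],[7,4],[6,5],[5,6]]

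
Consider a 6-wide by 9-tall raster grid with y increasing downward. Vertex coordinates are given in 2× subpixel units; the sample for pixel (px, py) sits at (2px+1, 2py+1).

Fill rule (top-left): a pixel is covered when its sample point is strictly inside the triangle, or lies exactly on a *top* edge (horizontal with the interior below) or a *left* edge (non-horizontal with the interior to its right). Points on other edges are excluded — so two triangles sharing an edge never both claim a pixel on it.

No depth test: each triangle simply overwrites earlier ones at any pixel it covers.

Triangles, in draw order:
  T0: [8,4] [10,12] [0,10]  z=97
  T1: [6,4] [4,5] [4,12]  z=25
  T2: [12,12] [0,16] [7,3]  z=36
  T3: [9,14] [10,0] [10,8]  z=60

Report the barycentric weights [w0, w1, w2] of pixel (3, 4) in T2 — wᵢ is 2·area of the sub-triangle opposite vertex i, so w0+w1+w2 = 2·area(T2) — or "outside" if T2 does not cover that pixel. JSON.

T0:
  2·area = 76
  edge (8, 4)→(10, 12): d=(2,8) right/bottom  bias=-1
  edge (10, 12)→(0, 10): d=(-10,-2) top-left  bias=+0
  edge (0, 10)→(8, 4): d=(8,-6) top-left  bias=+0
    (3,2)@(7, 5): e=[10,64,2] → █
    (4,2)@(9, 5): e=[-6,68,14] → ·
    (2,3)@(5, 7): e=[30,40,6] → █
    (4,3)@(9, 7): e=[-2,48,30] → ·
    (1,4)@(3, 9): e=[50,16,10] → █
    (4,4)@(9, 9): e=[2,28,46] → █
    (5,4)@(11, 9): e=[-14,32,58] → ·
    (1,5)@(3, 11): e=[54,-4,26] → ·
    (2,5)@(5, 11): e=[38,0,38] → █  [on edge]
    (5,5)@(11, 11): e=[-10,12,74] → ·
    (2,6)@(5, 13): e=[42,-20,54] → ·
    (3,6)@(7, 13): e=[26,-16,66] → ·
  covered (10 px):
    · · · · · ·
    · · · · · ·
    · · · █ · ·
    · · █ █ · ·
    · █ █ █ █ ·
    · · █ █ █ ·
    · · · · · ·
    · · · · · ·
    · · · · · ·
T1:
  2·area = 14  (B↔C swapped to make it positive)
  edge (6, 4)→(4, 12): d=(-2,8) right/bottom  bias=-1
  edge (4, 12)→(4, 5): d=(0,-7) top-left  bias=+0
  edge (4, 5)→(6, 4): d=(2,-1) top-left  bias=+0
    (2,2)@(5, 5): e=[6,7,1] → █
    (3,2)@(7, 5): e=[-10,21,3] → ·
    (2,3)@(5, 7): e=[2,7,5] → █
    (3,3)@(7, 7): e=[-14,21,7] → ·
    (2,4)@(5, 9): e=[-2,7,9] → ·
  covered (2 px):
    · · · · · ·
    · · · · · ·
    · · █ · · ·
    · · █ · · ·
    · · · · · ·
    · · · · · ·
    · · · · · ·
    · · · · · ·
    · · · · · ·
T2:
  2·area = 128
  edge (12, 12)→(0, 16): d=(-12,4) right/bottom  bias=-1
  edge (0, 16)→(7, 3): d=(7,-13) top-left  bias=+0
  edge (7, 3)→(12, 12): d=(5,9) right/bottom  bias=-1
    (3,1)@(7, 3): e=[128,0,0] → ·  [on edge]
    (3,2)@(7, 5): e=[104,14,10] → █
    (4,2)@(9, 5): e=[96,40,-8] → ·
    (2,3)@(5, 7): e=[88,2,38] → █
    (4,3)@(9, 7): e=[72,54,2] → █
    (5,3)@(11, 7): e=[64,80,-16] → ·
    (2,4)@(5, 9): e=[64,16,48] → █
    (5,4)@(11, 9): e=[40,94,-6] → ·
    (1,5)@(3, 11): e=[48,4,76] → █
    (5,5)@(11, 11): e=[16,108,4] → █
    (1,6)@(3, 13): e=[24,18,86] → █
    (4,6)@(9, 13): e=[0,96,32] → ·  [on edge]
    (1,7)@(3, 15): e=[0,32,96] → ·  [on edge]
  covered (16 px):
    · · · · · ·
    · · · · · ·
    · · · █ · ·
    · · █ █ █ ·
    · · █ █ █ ·
    · █ █ █ █ █
    · █ █ █ · ·
    █ · · · · ·
    · · · · · ·
T3:
  2·area = 8
  edge (9, 14)→(10, 0): d=(1,-14) top-left  bias=+0
  edge (10, 0)→(10, 8): d=(0,8) right/bottom  bias=-1
  edge (10, 8)→(9, 14): d=(-1,6) right/bottom  bias=-1
  covered (0 px):
    · · · · · ·
    · · · · · ·
    · · · · · ·
    · · · · · ·
    · · · · · ·
    · · · · · ·
    · · · · · ·
    · · · · · ·
    · · · · · ·

Final: [42,30,56]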